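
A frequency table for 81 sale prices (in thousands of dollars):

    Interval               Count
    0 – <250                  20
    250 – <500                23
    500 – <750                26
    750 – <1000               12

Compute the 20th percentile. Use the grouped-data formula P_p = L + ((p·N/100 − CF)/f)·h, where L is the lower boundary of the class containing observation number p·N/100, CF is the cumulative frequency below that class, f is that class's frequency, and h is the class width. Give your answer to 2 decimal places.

202.50

N = 81; target position k = 20/100 · 81 = 16.2.
Cumulative frequencies: 20, 43, 69, 81.
Observation 16.2 falls in the class 0 – <250.
L = 0, CF = 0, f = 20, h = 250.
P20 = 0 + ((16.2 − 0)/20)·250 = 0 + 202.5 = 202.5.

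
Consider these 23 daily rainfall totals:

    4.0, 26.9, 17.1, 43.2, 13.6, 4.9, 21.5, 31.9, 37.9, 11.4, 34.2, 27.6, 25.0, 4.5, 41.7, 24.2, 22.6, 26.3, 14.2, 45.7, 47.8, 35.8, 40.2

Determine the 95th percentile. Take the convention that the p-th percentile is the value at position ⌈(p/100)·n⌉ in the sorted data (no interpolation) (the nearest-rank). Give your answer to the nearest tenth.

Sorted: 4.0, 4.5, 4.9, 11.4, 13.6, 14.2, 17.1, 21.5, 22.6, 24.2, 25.0, 26.3, 26.9, 27.6, 31.9, 34.2, 35.8, 37.9, 40.2, 41.7, 43.2, 45.7, 47.8.
n = 23.
Position = ⌈95/100 · 23⌉ = ⌈21.85⌉ = 22.
The value at rank 22 is 45.7.

45.7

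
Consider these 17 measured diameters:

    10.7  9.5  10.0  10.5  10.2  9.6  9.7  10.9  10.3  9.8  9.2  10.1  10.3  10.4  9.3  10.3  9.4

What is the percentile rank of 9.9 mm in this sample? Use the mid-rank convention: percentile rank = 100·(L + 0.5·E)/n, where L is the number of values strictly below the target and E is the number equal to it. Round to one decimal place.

Sorted: 9.2, 9.3, 9.4, 9.5, 9.6, 9.7, 9.8, 10.0, 10.1, 10.2, 10.3, 10.3, 10.3, 10.4, 10.5, 10.7, 10.9.
Count below 9.9: L = 7; count equal: E = 0; n = 17.
Percentile rank = 100·(7 + 0.5·0)/17 = 100·7/17 = 41.18.

41.2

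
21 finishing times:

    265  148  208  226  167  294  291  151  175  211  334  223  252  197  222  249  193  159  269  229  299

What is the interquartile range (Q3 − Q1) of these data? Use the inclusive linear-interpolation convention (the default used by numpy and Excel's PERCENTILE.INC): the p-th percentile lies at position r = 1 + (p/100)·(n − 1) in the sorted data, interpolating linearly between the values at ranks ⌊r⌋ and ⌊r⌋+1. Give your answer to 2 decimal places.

Sorted: 148, 151, 159, 167, 175, 193, 197, 208, 211, 222, 223, 226, 229, 249, 252, 265, 269, 291, 294, 299, 334.
n = 21.
P25: r = 6 (integer) → 193.
P75: r = 16 (integer) → 265.
Difference: 265 − 193 = 72.

72.00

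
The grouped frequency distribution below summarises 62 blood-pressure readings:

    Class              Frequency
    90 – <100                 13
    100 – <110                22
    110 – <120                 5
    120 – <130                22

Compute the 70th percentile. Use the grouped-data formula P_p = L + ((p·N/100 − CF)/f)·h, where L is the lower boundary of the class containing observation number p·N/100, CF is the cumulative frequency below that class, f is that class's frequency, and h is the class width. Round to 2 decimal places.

121.55

N = 62; target position k = 70/100 · 62 = 43.4.
Cumulative frequencies: 13, 35, 40, 62.
Observation 43.4 falls in the class 120 – <130.
L = 120, CF = 40, f = 22, h = 10.
P70 = 120 + ((43.4 − 40)/22)·10 = 120 + 1.54545 = 121.545.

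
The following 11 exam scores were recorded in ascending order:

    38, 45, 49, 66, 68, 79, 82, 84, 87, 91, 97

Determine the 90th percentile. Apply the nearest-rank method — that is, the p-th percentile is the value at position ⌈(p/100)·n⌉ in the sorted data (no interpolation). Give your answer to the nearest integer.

n = 11.
Position = ⌈90/100 · 11⌉ = ⌈9.9⌉ = 10.
The value at rank 10 is 91.

91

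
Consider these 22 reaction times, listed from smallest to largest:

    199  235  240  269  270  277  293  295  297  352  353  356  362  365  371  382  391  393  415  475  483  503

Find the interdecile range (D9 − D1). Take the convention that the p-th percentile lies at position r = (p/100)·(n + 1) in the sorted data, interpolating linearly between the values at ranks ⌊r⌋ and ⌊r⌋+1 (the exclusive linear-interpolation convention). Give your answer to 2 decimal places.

244.10

n = 22.
P10: r = 2.3; ranks 2–3 are 235, 240; interpolating gives 236.5.
P90: r = 20.7; ranks 20–21 are 475, 483; interpolating gives 480.6.
Difference: 480.6 − 236.5 = 244.1.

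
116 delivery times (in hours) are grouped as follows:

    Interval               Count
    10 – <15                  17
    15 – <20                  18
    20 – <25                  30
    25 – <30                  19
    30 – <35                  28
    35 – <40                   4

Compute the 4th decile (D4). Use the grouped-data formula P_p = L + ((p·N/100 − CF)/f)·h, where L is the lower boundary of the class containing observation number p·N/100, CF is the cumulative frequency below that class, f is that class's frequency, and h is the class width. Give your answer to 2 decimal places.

N = 116; target position k = 40/100 · 116 = 46.4.
Cumulative frequencies: 17, 35, 65, 84, 112, 116.
Observation 46.4 falls in the class 20 – <25.
L = 20, CF = 35, f = 30, h = 5.
P40 = 20 + ((46.4 − 35)/30)·5 = 20 + 1.9 = 21.9.

21.90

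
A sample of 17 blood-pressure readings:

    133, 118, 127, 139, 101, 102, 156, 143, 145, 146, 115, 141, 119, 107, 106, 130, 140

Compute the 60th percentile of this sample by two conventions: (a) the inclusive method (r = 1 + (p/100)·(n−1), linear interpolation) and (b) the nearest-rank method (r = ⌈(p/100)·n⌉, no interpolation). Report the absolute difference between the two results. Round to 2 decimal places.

Sorted: 101, 102, 106, 107, 115, 118, 119, 127, 130, 133, 139, 140, 141, 143, 145, 146, 156.
n = 17.
(a) r = 10.6; between ranks 10 (133) and 11 (139): 136.6.
(b) the nearest-rank method: rank 11 → 139.
|136.6 − 139| = 2.4.

2.40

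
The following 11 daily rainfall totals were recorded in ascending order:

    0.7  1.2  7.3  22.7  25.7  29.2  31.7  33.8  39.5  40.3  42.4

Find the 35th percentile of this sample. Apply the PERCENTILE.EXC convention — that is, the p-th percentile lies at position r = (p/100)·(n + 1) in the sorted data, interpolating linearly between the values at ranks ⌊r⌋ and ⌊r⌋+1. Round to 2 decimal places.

n = 11.
r = (35/100)·(11 + 1) = 4.2.
Rank 4 is 22.7 and rank 5 is 25.7.
Interpolate: 22.7 + 0.2·(25.7 − 22.7) = 22.7 + 0.2·3 = 23.3.

23.30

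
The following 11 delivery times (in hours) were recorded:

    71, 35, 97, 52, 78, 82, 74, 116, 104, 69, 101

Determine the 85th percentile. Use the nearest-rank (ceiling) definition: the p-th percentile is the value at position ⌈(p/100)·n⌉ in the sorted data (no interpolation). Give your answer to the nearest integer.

104

Sorted: 35, 52, 69, 71, 74, 78, 82, 97, 101, 104, 116.
n = 11.
Position = ⌈85/100 · 11⌉ = ⌈9.35⌉ = 10.
The value at rank 10 is 104.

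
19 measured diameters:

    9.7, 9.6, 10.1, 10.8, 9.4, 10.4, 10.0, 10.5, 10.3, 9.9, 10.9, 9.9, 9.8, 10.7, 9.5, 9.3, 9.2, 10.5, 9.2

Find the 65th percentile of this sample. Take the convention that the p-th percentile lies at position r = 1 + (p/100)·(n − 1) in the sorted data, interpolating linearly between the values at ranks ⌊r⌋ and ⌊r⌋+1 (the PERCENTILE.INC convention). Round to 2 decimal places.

Sorted: 9.2, 9.2, 9.3, 9.4, 9.5, 9.6, 9.7, 9.8, 9.9, 9.9, 10.0, 10.1, 10.3, 10.4, 10.5, 10.5, 10.7, 10.8, 10.9.
n = 19.
r = 1 + (65/100)·(19 − 1) = 1 + 11.7 = 12.7.
Rank 12 is 10.1 and rank 13 is 10.3.
Interpolate: 10.1 + 0.7·(10.3 − 10.1) = 10.1 + 0.7·0.2 = 10.24.

10.24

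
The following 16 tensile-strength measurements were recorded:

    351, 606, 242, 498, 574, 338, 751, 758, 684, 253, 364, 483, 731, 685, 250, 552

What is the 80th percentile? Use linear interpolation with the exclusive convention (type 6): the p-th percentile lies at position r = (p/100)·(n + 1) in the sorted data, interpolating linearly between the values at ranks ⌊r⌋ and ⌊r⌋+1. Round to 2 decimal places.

712.60

Sorted: 242, 250, 253, 338, 351, 364, 483, 498, 552, 574, 606, 684, 685, 731, 751, 758.
n = 16.
r = (80/100)·(16 + 1) = 13.6.
Rank 13 is 685 and rank 14 is 731.
Interpolate: 685 + 0.6·(731 − 685) = 685 + 0.6·46 = 712.6.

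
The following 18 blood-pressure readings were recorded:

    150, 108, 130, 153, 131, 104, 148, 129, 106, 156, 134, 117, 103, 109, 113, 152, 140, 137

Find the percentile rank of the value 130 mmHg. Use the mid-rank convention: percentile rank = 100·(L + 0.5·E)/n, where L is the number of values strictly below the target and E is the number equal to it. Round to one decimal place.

Sorted: 103, 104, 106, 108, 109, 113, 117, 129, 130, 131, 134, 137, 140, 148, 150, 152, 153, 156.
Count below 130: L = 8; count equal: E = 1; n = 18.
Percentile rank = 100·(8 + 0.5·1)/18 = 100·8.5/18 = 47.22.

47.2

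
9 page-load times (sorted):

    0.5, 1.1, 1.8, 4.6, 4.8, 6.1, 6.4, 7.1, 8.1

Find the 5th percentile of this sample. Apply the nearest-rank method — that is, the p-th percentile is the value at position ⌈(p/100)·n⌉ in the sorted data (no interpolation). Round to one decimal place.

0.5

n = 9.
Position = ⌈5/100 · 9⌉ = ⌈0.45⌉ = 1.
The value at rank 1 is 0.5.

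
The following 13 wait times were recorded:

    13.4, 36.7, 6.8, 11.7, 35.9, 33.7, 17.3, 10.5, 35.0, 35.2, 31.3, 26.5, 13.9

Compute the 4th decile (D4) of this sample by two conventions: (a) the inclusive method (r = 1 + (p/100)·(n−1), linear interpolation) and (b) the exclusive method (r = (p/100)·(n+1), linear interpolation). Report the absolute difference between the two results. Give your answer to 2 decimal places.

Sorted: 6.8, 10.5, 11.7, 13.4, 13.9, 17.3, 26.5, 31.3, 33.7, 35.0, 35.2, 35.9, 36.7.
n = 13.
(a) r = 5.8; between ranks 5 (13.9) and 6 (17.3): 16.62.
(b) r = 5.6; between ranks 5 (13.9) and 6 (17.3): 15.94.
|16.62 − 15.94| = 0.68.

0.68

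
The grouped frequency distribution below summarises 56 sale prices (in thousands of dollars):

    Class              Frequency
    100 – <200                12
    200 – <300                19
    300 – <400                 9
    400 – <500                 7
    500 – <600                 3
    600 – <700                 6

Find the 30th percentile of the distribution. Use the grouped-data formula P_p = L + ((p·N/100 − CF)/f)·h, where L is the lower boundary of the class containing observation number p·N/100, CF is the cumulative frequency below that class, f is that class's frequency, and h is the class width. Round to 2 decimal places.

N = 56; target position k = 30/100 · 56 = 16.8.
Cumulative frequencies: 12, 31, 40, 47, 50, 56.
Observation 16.8 falls in the class 200 – <300.
L = 200, CF = 12, f = 19, h = 100.
P30 = 200 + ((16.8 − 12)/19)·100 = 200 + 25.2632 = 225.263.

225.26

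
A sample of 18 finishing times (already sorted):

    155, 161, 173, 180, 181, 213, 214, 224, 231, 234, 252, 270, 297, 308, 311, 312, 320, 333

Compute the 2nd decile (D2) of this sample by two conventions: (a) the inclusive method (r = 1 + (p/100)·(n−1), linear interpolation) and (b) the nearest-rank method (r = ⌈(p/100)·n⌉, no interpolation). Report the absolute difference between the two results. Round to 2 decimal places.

n = 18.
(a) r = 4.4; between ranks 4 (180) and 5 (181): 180.4.
(b) the nearest-rank method: rank 4 → 180.
|180.4 − 180| = 0.4.

0.40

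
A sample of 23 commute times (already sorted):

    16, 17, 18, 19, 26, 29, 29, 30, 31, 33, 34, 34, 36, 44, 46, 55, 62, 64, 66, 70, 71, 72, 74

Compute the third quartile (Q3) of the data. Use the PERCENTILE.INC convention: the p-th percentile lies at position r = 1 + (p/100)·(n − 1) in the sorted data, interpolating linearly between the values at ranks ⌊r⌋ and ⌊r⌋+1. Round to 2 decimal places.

n = 23.
r = 1 + (75/100)·(23 − 1) = 1 + 16.5 = 17.5.
Rank 17 is 62 and rank 18 is 64.
Interpolate: 62 + 0.5·(64 − 62) = 62 + 0.5·2 = 63.

63.00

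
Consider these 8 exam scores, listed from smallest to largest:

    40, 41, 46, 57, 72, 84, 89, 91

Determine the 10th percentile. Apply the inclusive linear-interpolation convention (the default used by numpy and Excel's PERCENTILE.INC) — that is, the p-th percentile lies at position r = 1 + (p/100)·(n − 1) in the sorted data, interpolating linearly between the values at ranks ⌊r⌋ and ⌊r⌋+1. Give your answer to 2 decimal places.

n = 8.
r = 1 + (10/100)·(8 − 1) = 1 + 0.7 = 1.7.
Rank 1 is 40 and rank 2 is 41.
Interpolate: 40 + 0.7·(41 − 40) = 40 + 0.7·1 = 40.7.

40.70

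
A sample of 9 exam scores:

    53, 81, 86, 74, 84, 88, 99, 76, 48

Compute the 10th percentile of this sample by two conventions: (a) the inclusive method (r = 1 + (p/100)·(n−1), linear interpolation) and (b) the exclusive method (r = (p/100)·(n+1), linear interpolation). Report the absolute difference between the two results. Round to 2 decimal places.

Sorted: 48, 53, 74, 76, 81, 84, 86, 88, 99.
n = 9.
(a) r = 1.8; between ranks 1 (48) and 2 (53): 52.
(b) r = 1 → value at rank 1 = 48.
|52 − 48| = 4.

4.00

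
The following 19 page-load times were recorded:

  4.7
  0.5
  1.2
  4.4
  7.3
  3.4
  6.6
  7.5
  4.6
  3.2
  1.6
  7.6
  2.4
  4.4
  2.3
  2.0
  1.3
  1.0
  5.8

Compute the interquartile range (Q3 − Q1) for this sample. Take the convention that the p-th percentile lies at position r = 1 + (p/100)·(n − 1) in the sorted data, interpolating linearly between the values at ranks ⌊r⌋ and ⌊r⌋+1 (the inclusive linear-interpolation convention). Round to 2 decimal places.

3.45

Sorted: 0.5, 1.0, 1.2, 1.3, 1.6, 2.0, 2.3, 2.4, 3.2, 3.4, 4.4, 4.4, 4.6, 4.7, 5.8, 6.6, 7.3, 7.5, 7.6.
n = 19.
P25: r = 5.5; ranks 5–6 are 1.6, 2.0; interpolating gives 1.8.
P75: r = 14.5; ranks 14–15 are 4.7, 5.8; interpolating gives 5.25.
Difference: 5.25 − 1.8 = 3.45.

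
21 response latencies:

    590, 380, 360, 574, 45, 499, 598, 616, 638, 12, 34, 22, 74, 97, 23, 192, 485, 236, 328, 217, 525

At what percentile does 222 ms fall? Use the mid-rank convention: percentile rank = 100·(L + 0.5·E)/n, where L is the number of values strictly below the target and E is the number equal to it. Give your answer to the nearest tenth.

42.9

Sorted: 12, 22, 23, 34, 45, 74, 97, 192, 217, 236, 328, 360, 380, 485, 499, 525, 574, 590, 598, 616, 638.
Count below 222: L = 9; count equal: E = 0; n = 21.
Percentile rank = 100·(9 + 0.5·0)/21 = 100·9/21 = 42.86.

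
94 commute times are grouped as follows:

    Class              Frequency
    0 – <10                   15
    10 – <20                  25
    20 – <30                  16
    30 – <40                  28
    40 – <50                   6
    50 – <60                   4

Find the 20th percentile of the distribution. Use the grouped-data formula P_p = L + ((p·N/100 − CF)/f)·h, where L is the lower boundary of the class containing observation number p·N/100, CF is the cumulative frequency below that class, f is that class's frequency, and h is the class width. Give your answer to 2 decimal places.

N = 94; target position k = 20/100 · 94 = 18.8.
Cumulative frequencies: 15, 40, 56, 84, 90, 94.
Observation 18.8 falls in the class 10 – <20.
L = 10, CF = 15, f = 25, h = 10.
P20 = 10 + ((18.8 − 15)/25)·10 = 10 + 1.52 = 11.52.

11.52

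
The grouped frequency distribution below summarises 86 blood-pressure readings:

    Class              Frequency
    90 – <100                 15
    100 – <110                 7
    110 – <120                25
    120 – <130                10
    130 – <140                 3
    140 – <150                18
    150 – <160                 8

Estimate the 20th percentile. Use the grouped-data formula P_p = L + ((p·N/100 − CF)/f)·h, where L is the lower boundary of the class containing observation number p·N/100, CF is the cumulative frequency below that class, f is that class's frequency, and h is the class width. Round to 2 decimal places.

N = 86; target position k = 20/100 · 86 = 17.2.
Cumulative frequencies: 15, 22, 47, 57, 60, 78, 86.
Observation 17.2 falls in the class 100 – <110.
L = 100, CF = 15, f = 7, h = 10.
P20 = 100 + ((17.2 − 15)/7)·10 = 100 + 3.14286 = 103.143.

103.14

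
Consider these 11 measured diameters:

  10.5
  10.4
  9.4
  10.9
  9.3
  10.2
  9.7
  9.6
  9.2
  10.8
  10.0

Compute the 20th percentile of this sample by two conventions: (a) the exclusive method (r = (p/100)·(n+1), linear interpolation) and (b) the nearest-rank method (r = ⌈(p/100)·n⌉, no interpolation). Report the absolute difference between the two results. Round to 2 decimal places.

Sorted: 9.2, 9.3, 9.4, 9.6, 9.7, 10.0, 10.2, 10.4, 10.5, 10.8, 10.9.
n = 11.
(a) r = 2.4; between ranks 2 (9.3) and 3 (9.4): 9.34.
(b) the nearest-rank method: rank 3 → 9.4.
|9.34 − 9.4| = 0.06.

0.06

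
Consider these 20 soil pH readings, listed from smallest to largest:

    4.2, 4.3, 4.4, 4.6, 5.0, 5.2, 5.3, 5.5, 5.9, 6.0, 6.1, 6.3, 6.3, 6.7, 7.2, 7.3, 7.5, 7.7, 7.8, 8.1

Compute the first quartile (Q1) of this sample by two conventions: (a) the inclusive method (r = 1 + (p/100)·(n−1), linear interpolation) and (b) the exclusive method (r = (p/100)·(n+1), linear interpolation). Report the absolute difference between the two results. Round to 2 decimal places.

0.10

n = 20.
(a) r = 5.75; between ranks 5 (5.0) and 6 (5.2): 5.15.
(b) r = 5.25; between ranks 5 (5.0) and 6 (5.2): 5.05.
|5.15 − 5.05| = 0.1.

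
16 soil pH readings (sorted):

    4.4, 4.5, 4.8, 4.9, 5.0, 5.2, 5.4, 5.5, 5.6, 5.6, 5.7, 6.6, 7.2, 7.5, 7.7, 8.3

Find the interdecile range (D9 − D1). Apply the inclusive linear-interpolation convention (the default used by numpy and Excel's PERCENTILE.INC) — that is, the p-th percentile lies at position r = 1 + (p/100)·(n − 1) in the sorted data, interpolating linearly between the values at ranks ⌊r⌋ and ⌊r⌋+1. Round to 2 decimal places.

2.95

n = 16.
P10: r = 2.5; ranks 2–3 are 4.5, 4.8; interpolating gives 4.65.
P90: r = 14.5; ranks 14–15 are 7.5, 7.7; interpolating gives 7.6.
Difference: 7.6 − 4.65 = 2.95.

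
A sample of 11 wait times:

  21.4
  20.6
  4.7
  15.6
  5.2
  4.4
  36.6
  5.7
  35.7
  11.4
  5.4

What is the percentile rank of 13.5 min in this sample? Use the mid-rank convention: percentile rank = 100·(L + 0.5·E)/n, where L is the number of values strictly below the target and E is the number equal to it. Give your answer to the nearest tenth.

Sorted: 4.4, 4.7, 5.2, 5.4, 5.7, 11.4, 15.6, 20.6, 21.4, 35.7, 36.6.
Count below 13.5: L = 6; count equal: E = 0; n = 11.
Percentile rank = 100·(6 + 0.5·0)/11 = 100·6/11 = 54.55.

54.5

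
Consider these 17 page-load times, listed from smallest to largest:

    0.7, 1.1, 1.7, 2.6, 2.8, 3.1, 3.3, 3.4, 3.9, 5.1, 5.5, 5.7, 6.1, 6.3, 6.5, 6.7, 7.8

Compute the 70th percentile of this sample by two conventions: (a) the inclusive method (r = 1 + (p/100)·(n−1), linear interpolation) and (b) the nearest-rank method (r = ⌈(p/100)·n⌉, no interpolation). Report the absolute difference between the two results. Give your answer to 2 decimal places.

0.08

n = 17.
(a) r = 12.2; between ranks 12 (5.7) and 13 (6.1): 5.78.
(b) the nearest-rank method: rank 12 → 5.7.
|5.78 − 5.7| = 0.08.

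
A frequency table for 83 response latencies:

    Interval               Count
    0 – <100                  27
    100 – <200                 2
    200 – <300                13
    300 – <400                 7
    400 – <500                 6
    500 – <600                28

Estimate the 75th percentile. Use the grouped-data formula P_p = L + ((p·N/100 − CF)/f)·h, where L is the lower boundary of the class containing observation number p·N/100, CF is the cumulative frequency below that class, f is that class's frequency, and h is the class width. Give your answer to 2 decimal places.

525.89

N = 83; target position k = 75/100 · 83 = 62.25.
Cumulative frequencies: 27, 29, 42, 49, 55, 83.
Observation 62.25 falls in the class 500 – <600.
L = 500, CF = 55, f = 28, h = 100.
P75 = 500 + ((62.25 − 55)/28)·100 = 500 + 25.8929 = 525.893.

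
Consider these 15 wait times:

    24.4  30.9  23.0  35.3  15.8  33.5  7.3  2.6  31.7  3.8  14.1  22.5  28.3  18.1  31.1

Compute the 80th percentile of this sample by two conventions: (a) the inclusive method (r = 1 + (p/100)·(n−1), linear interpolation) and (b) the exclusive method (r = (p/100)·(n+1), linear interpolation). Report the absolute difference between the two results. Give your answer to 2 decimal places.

Sorted: 2.6, 3.8, 7.3, 14.1, 15.8, 18.1, 22.5, 23.0, 24.4, 28.3, 30.9, 31.1, 31.7, 33.5, 35.3.
n = 15.
(a) r = 12.2; between ranks 12 (31.1) and 13 (31.7): 31.22.
(b) r = 12.8; between ranks 12 (31.1) and 13 (31.7): 31.58.
|31.22 − 31.58| = 0.36.

0.36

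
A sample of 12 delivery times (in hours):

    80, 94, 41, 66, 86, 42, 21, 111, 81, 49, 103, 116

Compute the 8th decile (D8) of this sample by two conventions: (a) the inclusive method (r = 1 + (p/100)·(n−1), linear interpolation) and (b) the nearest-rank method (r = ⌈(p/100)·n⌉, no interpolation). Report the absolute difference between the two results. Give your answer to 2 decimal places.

1.80

Sorted: 21, 41, 42, 49, 66, 80, 81, 86, 94, 103, 111, 116.
n = 12.
(a) r = 9.8; between ranks 9 (94) and 10 (103): 101.2.
(b) the nearest-rank method: rank 10 → 103.
|101.2 − 103| = 1.8.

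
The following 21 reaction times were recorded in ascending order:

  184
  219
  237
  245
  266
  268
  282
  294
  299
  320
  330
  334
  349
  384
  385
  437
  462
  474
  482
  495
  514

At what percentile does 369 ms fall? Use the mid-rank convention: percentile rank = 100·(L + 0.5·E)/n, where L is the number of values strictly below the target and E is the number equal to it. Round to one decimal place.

61.9

Count below 369: L = 13; count equal: E = 0; n = 21.
Percentile rank = 100·(13 + 0.5·0)/21 = 100·13/21 = 61.9.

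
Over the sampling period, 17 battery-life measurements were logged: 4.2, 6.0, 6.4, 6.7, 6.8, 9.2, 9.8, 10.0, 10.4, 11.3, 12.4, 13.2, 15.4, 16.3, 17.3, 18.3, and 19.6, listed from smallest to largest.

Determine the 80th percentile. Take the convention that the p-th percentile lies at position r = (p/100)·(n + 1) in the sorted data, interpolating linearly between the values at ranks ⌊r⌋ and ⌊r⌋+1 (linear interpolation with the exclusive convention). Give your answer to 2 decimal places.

n = 17.
r = (80/100)·(17 + 1) = 14.4.
Rank 14 is 16.3 and rank 15 is 17.3.
Interpolate: 16.3 + 0.4·(17.3 − 16.3) = 16.3 + 0.4·1 = 16.7.

16.70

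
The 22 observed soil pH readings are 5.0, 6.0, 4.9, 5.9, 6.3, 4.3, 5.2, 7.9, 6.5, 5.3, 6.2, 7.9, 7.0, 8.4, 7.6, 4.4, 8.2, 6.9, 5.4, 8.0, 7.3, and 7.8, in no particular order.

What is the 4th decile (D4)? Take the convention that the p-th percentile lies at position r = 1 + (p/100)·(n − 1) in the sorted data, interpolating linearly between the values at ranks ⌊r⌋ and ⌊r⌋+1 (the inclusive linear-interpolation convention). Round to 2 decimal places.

Sorted: 4.3, 4.4, 4.9, 5.0, 5.2, 5.3, 5.4, 5.9, 6.0, 6.2, 6.3, 6.5, 6.9, 7.0, 7.3, 7.6, 7.8, 7.9, 7.9, 8.0, 8.2, 8.4.
n = 22.
r = 1 + (40/100)·(22 − 1) = 1 + 8.4 = 9.4.
Rank 9 is 6.0 and rank 10 is 6.2.
Interpolate: 6.0 + 0.4·(6.2 − 6.0) = 6.0 + 0.4·0.2 = 6.08.

6.08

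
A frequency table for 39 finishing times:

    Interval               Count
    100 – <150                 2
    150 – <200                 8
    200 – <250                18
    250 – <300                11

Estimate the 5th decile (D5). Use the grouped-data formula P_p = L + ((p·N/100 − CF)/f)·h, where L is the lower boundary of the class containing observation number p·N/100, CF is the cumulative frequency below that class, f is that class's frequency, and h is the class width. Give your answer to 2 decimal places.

N = 39; target position k = 50/100 · 39 = 19.5.
Cumulative frequencies: 2, 10, 28, 39.
Observation 19.5 falls in the class 200 – <250.
L = 200, CF = 10, f = 18, h = 50.
P50 = 200 + ((19.5 − 10)/18)·50 = 200 + 26.3889 = 226.389.

226.39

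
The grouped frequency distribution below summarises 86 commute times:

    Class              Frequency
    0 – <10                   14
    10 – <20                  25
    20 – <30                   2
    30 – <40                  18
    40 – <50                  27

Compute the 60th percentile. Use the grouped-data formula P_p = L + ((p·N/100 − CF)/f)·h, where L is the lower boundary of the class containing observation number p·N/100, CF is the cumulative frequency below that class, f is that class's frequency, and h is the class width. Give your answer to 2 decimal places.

35.89

N = 86; target position k = 60/100 · 86 = 51.6.
Cumulative frequencies: 14, 39, 41, 59, 86.
Observation 51.6 falls in the class 30 – <40.
L = 30, CF = 41, f = 18, h = 10.
P60 = 30 + ((51.6 − 41)/18)·10 = 30 + 5.88889 = 35.8889.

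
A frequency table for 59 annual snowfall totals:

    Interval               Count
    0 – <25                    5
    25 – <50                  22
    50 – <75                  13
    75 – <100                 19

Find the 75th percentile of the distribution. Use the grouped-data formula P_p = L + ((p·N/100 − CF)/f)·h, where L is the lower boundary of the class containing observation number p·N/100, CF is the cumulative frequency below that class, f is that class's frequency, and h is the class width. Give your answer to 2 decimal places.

N = 59; target position k = 75/100 · 59 = 44.25.
Cumulative frequencies: 5, 27, 40, 59.
Observation 44.25 falls in the class 75 – <100.
L = 75, CF = 40, f = 19, h = 25.
P75 = 75 + ((44.25 − 40)/19)·25 = 75 + 5.59211 = 80.5921.

80.59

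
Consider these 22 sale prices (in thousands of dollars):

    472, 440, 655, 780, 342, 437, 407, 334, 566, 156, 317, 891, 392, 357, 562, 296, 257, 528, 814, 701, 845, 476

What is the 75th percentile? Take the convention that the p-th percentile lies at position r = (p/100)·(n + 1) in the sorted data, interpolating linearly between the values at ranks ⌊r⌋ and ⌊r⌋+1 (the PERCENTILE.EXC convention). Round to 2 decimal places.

666.50

Sorted: 156, 257, 296, 317, 334, 342, 357, 392, 407, 437, 440, 472, 476, 528, 562, 566, 655, 701, 780, 814, 845, 891.
n = 22.
r = (75/100)·(22 + 1) = 17.25.
Rank 17 is 655 and rank 18 is 701.
Interpolate: 655 + 0.25·(701 − 655) = 655 + 0.25·46 = 666.5.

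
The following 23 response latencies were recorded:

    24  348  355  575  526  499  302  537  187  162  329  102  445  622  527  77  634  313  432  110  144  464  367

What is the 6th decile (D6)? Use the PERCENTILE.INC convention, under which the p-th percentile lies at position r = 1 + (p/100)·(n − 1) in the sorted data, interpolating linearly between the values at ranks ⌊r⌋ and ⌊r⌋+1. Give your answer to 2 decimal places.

434.60

Sorted: 24, 77, 102, 110, 144, 162, 187, 302, 313, 329, 348, 355, 367, 432, 445, 464, 499, 526, 527, 537, 575, 622, 634.
n = 23.
r = 1 + (60/100)·(23 − 1) = 1 + 13.2 = 14.2.
Rank 14 is 432 and rank 15 is 445.
Interpolate: 432 + 0.2·(445 − 432) = 432 + 0.2·13 = 434.6.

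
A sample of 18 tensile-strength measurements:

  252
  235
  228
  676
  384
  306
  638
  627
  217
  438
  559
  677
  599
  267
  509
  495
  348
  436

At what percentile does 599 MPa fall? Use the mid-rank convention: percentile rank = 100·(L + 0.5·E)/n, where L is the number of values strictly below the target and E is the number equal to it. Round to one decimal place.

Sorted: 217, 228, 235, 252, 267, 306, 348, 384, 436, 438, 495, 509, 559, 599, 627, 638, 676, 677.
Count below 599: L = 13; count equal: E = 1; n = 18.
Percentile rank = 100·(13 + 0.5·1)/18 = 100·13.5/18 = 75.

75.0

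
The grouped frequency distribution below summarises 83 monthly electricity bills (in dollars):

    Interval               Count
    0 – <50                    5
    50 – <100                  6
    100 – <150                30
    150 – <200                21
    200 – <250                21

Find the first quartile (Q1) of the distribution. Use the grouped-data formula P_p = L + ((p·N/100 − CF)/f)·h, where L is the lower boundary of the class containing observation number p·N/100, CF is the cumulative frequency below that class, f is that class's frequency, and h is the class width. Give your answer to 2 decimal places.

116.25

N = 83; target position k = 25/100 · 83 = 20.75.
Cumulative frequencies: 5, 11, 41, 62, 83.
Observation 20.75 falls in the class 100 – <150.
L = 100, CF = 11, f = 30, h = 50.
P25 = 100 + ((20.75 − 11)/30)·50 = 100 + 16.25 = 116.25.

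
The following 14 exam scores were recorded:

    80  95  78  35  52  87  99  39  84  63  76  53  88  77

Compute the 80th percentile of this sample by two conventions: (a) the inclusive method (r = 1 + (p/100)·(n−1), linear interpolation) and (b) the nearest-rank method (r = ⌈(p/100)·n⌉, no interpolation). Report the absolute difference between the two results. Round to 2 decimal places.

0.60

Sorted: 35, 39, 52, 53, 63, 76, 77, 78, 80, 84, 87, 88, 95, 99.
n = 14.
(a) r = 11.4; between ranks 11 (87) and 12 (88): 87.4.
(b) the nearest-rank method: rank 12 → 88.
|87.4 − 88| = 0.6.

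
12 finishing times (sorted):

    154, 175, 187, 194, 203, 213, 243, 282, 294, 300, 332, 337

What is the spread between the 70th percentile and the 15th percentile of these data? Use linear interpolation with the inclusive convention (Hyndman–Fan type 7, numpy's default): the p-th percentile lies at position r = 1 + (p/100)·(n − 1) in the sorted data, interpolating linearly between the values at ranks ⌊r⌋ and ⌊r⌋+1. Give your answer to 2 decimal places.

n = 12.
P15: r = 2.65; ranks 2–3 are 175, 187; interpolating gives 182.8.
P70: r = 8.7; ranks 8–9 are 282, 294; interpolating gives 290.4.
Difference: 290.4 − 182.8 = 107.6.

107.60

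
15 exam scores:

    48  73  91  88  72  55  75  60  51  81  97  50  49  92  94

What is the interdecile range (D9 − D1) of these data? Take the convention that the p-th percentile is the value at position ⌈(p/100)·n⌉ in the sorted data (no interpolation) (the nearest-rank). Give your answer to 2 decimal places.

Sorted: 48, 49, 50, 51, 55, 60, 72, 73, 75, 81, 88, 91, 92, 94, 97.
n = 15.
P10: rank ⌈10/100·15⌉ = 2 → 49.
P90: rank ⌈90/100·15⌉ = 14 → 94.
Difference: 94 − 49 = 45.

45.00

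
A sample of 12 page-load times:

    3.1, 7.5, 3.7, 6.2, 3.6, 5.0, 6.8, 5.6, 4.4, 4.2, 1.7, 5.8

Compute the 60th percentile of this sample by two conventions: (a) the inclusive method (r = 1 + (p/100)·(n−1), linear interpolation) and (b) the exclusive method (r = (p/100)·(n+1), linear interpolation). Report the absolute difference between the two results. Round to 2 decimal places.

0.12

Sorted: 1.7, 3.1, 3.6, 3.7, 4.2, 4.4, 5.0, 5.6, 5.8, 6.2, 6.8, 7.5.
n = 12.
(a) r = 7.6; between ranks 7 (5.0) and 8 (5.6): 5.36.
(b) r = 7.8; between ranks 7 (5.0) and 8 (5.6): 5.48.
|5.36 − 5.48| = 0.12.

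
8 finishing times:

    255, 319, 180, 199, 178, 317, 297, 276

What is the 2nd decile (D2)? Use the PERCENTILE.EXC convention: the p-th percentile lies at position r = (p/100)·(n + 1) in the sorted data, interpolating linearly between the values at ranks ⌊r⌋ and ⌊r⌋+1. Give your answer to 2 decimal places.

179.60

Sorted: 178, 180, 199, 255, 276, 297, 317, 319.
n = 8.
r = (20/100)·(8 + 1) = 1.8.
Rank 1 is 178 and rank 2 is 180.
Interpolate: 178 + 0.8·(180 − 178) = 178 + 0.8·2 = 179.6.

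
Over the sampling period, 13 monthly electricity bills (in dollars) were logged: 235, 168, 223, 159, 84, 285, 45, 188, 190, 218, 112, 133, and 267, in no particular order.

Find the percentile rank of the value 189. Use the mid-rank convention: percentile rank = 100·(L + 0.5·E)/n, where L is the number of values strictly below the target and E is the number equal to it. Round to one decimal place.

53.8

Sorted: 45, 84, 112, 133, 159, 168, 188, 190, 218, 223, 235, 267, 285.
Count below 189: L = 7; count equal: E = 0; n = 13.
Percentile rank = 100·(7 + 0.5·0)/13 = 100·7/13 = 53.85.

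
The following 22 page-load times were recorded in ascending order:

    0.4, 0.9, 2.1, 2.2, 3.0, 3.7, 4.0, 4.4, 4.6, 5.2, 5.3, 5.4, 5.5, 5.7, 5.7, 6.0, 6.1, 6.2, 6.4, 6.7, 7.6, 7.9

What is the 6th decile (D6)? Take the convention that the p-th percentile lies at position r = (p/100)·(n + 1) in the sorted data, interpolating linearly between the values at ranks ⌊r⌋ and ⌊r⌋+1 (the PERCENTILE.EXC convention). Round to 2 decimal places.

n = 22.
r = (60/100)·(22 + 1) = 13.8.
Rank 13 is 5.5 and rank 14 is 5.7.
Interpolate: 5.5 + 0.8·(5.7 − 5.5) = 5.5 + 0.8·0.2 = 5.66.

5.66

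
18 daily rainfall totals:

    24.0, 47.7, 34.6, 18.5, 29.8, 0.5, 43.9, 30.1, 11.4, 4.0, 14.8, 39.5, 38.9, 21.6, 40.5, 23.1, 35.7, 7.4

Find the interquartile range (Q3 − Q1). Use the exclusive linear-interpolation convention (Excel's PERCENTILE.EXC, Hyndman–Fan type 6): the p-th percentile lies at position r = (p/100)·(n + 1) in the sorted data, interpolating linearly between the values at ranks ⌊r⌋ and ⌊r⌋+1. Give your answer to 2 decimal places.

25.10

Sorted: 0.5, 4.0, 7.4, 11.4, 14.8, 18.5, 21.6, 23.1, 24.0, 29.8, 30.1, 34.6, 35.7, 38.9, 39.5, 40.5, 43.9, 47.7.
n = 18.
P25: r = 4.75; ranks 4–5 are 11.4, 14.8; interpolating gives 13.95.
P75: r = 14.25; ranks 14–15 are 38.9, 39.5; interpolating gives 39.05.
Difference: 39.05 − 13.95 = 25.1.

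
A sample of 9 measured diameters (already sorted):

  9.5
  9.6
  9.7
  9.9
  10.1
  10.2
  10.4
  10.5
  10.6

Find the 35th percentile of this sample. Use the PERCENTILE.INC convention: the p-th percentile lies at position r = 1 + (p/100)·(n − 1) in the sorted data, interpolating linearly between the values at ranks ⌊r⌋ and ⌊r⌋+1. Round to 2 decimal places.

9.86

n = 9.
r = 1 + (35/100)·(9 − 1) = 1 + 2.8 = 3.8.
Rank 3 is 9.7 and rank 4 is 9.9.
Interpolate: 9.7 + 0.8·(9.9 − 9.7) = 9.7 + 0.8·0.2 = 9.86.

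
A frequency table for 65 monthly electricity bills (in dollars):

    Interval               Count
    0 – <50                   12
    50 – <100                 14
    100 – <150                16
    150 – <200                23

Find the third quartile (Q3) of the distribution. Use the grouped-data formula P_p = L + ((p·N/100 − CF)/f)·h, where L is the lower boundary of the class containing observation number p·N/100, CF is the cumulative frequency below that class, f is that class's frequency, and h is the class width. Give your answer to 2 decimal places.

N = 65; target position k = 75/100 · 65 = 48.75.
Cumulative frequencies: 12, 26, 42, 65.
Observation 48.75 falls in the class 150 – <200.
L = 150, CF = 42, f = 23, h = 50.
P75 = 150 + ((48.75 − 42)/23)·50 = 150 + 14.6739 = 164.674.

164.67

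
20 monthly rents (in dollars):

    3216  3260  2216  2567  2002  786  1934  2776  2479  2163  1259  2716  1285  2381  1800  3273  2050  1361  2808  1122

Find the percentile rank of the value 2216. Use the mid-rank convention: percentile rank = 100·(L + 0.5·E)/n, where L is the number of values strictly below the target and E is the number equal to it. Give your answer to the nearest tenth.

52.5

Sorted: 786, 1122, 1259, 1285, 1361, 1800, 1934, 2002, 2050, 2163, 2216, 2381, 2479, 2567, 2716, 2776, 2808, 3216, 3260, 3273.
Count below 2216: L = 10; count equal: E = 1; n = 20.
Percentile rank = 100·(10 + 0.5·1)/20 = 100·10.5/20 = 52.5.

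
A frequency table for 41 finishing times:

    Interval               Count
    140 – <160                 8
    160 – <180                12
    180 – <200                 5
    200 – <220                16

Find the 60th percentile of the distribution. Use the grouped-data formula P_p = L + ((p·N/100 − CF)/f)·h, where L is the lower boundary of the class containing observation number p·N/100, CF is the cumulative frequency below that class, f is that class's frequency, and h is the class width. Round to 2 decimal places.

N = 41; target position k = 60/100 · 41 = 24.6.
Cumulative frequencies: 8, 20, 25, 41.
Observation 24.6 falls in the class 180 – <200.
L = 180, CF = 20, f = 5, h = 20.
P60 = 180 + ((24.6 − 20)/5)·20 = 180 + 18.4 = 198.4.

198.40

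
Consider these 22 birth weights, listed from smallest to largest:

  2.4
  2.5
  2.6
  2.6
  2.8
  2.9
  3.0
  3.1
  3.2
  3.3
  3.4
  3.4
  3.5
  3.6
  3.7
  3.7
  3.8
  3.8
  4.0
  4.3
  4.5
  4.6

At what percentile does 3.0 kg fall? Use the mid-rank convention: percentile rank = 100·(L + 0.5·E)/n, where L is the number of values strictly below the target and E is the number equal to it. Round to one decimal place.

Count below 3.0: L = 6; count equal: E = 1; n = 22.
Percentile rank = 100·(6 + 0.5·1)/22 = 100·6.5/22 = 29.55.

29.5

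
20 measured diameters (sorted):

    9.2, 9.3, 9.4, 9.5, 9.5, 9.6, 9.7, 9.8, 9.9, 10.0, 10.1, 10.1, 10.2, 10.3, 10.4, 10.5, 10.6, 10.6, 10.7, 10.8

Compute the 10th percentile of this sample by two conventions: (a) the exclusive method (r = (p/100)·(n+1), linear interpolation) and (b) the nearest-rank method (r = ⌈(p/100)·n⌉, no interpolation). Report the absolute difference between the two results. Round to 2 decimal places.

n = 20.
(a) r = 2.1; between ranks 2 (9.3) and 3 (9.4): 9.31.
(b) the nearest-rank method: rank 2 → 9.3.
|9.31 − 9.3| = 0.01.

0.01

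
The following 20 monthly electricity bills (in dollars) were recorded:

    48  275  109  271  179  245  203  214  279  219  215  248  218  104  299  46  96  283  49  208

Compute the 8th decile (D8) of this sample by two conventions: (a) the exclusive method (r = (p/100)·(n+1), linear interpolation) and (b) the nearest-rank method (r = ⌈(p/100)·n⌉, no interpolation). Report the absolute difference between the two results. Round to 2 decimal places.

Sorted: 46, 48, 49, 96, 104, 109, 179, 203, 208, 214, 215, 218, 219, 245, 248, 271, 275, 279, 283, 299.
n = 20.
(a) r = 16.8; between ranks 16 (271) and 17 (275): 274.2.
(b) the nearest-rank method: rank 16 → 271.
|274.2 − 271| = 3.2.

3.20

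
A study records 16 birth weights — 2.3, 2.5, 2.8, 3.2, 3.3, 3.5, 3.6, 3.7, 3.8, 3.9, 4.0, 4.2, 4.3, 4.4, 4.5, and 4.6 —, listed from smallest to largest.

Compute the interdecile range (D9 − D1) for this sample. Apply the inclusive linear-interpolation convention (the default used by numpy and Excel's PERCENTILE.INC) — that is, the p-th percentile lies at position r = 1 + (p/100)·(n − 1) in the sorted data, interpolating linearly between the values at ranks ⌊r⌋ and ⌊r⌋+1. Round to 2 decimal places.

1.80

n = 16.
P10: r = 2.5; ranks 2–3 are 2.5, 2.8; interpolating gives 2.65.
P90: r = 14.5; ranks 14–15 are 4.4, 4.5; interpolating gives 4.45.
Difference: 4.45 − 2.65 = 1.8.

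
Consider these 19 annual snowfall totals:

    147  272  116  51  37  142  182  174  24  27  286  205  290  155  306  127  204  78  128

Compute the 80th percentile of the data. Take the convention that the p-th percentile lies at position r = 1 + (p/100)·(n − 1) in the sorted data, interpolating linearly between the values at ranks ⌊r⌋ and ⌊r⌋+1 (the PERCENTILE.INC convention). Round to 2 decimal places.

Sorted: 24, 27, 37, 51, 78, 116, 127, 128, 142, 147, 155, 174, 182, 204, 205, 272, 286, 290, 306.
n = 19.
r = 1 + (80/100)·(19 − 1) = 1 + 14.4 = 15.4.
Rank 15 is 205 and rank 16 is 272.
Interpolate: 205 + 0.4·(272 − 205) = 205 + 0.4·67 = 231.8.

231.80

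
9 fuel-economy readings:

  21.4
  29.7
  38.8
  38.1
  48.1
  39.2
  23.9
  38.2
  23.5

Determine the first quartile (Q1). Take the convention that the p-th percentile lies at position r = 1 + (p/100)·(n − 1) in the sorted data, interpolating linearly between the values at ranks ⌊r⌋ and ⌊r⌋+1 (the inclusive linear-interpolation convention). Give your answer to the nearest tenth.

Sorted: 21.4, 23.5, 23.9, 29.7, 38.1, 38.2, 38.8, 39.2, 48.1.
n = 9.
r = 1 + (25/100)·(9 − 1) = 1 + 2 = 3.
r is an integer, so P25 is the value at rank 3: 23.9.

23.9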